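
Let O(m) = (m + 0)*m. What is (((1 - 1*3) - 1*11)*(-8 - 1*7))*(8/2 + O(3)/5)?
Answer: 1131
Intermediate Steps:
O(m) = m² (O(m) = m*m = m²)
(((1 - 1*3) - 1*11)*(-8 - 1*7))*(8/2 + O(3)/5) = (((1 - 1*3) - 1*11)*(-8 - 1*7))*(8/2 + 3²/5) = (((1 - 3) - 11)*(-8 - 7))*(8*(½) + 9*(⅕)) = ((-2 - 11)*(-15))*(4 + 9/5) = -13*(-15)*(29/5) = 195*(29/5) = 1131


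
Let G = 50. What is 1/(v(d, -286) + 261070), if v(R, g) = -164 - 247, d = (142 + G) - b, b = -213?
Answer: 1/260659 ≈ 3.8364e-6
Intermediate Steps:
d = 405 (d = (142 + 50) - 1*(-213) = 192 + 213 = 405)
v(R, g) = -411
1/(v(d, -286) + 261070) = 1/(-411 + 261070) = 1/260659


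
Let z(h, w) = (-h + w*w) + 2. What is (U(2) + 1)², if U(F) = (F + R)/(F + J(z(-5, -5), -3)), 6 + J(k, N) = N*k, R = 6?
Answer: 529/625 ≈ 0.84640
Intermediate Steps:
z(h, w) = 2 + w² - h (z(h, w) = (-h + w²) + 2 = (w² - h) + 2 = 2 + w² - h)
J(k, N) = -6 + N*k
U(F) = (6 + F)/(-102 + F) (U(F) = (F + 6)/(F + (-6 - 3*(2 + (-5)² - 1*(-5)))) = (6 + F)/(F + (-6 - 3*(2 + 25 + 5))) = (6 + F)/(F + (-6 - 3*32)) = (6 + F)/(F + (-6 - 96)) = (6 + F)/(F - 102) = (6 + F)/(-102 + F))
(U(2) + 1)² = ((6 + 2)/(-102 + 2) + 1)² = (8/(-100) + 1)² = (-1/100*8 + 1)² = (-2/25 + 1)² = (23/25)² = 529/625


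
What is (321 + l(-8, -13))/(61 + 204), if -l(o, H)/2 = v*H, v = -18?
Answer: -147/265 ≈ -0.55472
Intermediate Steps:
l(o, H) = 36*H (l(o, H) = -(-36)*H = 36*H)
(321 + l(-8, -13))/(61 + 204) = (321 + 36*(-13))/(61 + 204) = (321 - 468)/265 = -147*1/265 = -147/265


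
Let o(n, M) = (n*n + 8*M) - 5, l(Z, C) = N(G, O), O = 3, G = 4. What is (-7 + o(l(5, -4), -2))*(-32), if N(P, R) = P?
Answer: 384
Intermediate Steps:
l(Z, C) = 4
o(n, M) = -5 + n² + 8*M (o(n, M) = (n² + 8*M) - 5 = -5 + n² + 8*M)
(-7 + o(l(5, -4), -2))*(-32) = (-7 + (-5 + 4² + 8*(-2)))*(-32) = (-7 + (-5 + 16 - 16))*(-32) = (-7 - 5)*(-32) = -12*(-32) = 384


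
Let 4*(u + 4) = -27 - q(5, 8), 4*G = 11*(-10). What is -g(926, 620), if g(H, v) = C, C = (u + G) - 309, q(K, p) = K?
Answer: 697/2 ≈ 348.50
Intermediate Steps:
G = -55/2 (G = (11*(-10))/4 = (¼)*(-110) = -55/2 ≈ -27.500)
u = -12 (u = -4 + (-27 - 1*5)/4 = -4 + (-27 - 5)/4 = -4 + (¼)*(-32) = -4 - 8 = -12)
C = -697/2 (C = (-12 - 55/2) - 309 = -79/2 - 309 = -697/2 ≈ -348.50)
g(H, v) = -697/2
-g(926, 620) = -1*(-697/2) = 697/2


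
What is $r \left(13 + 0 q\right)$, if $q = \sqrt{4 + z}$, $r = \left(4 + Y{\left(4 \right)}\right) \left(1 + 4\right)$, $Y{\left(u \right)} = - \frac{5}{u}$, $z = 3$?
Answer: $\frac{715}{4} \approx 178.75$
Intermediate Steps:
$r = \frac{55}{4}$ ($r = \left(4 - \frac{5}{4}\right) \left(1 + 4\right) = \left(4 - \frac{5}{4}\right) 5 = \frac{11}{4} \cdot 5 = \frac{55}{4} \approx 13.75$)
$q = \sqrt{7}$ ($q = \sqrt{4 + 3} = \sqrt{7} \approx 2.6458$)
$r \left(13 + 0 q\right) = \frac{55 \left(13 + 0 \sqrt{7}\right)}{4} = \frac{55 \left(13 + 0\right)}{4} = \frac{55}{4} \cdot 13 = \frac{715}{4}$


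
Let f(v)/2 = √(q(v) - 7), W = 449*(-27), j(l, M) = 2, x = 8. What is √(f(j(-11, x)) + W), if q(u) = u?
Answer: √(-12123 + 2*I*√5) ≈ 0.0203 + 110.1*I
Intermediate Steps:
W = -12123
f(v) = 2*√(-7 + v) (f(v) = 2*√(v - 7) = 2*√(-7 + v))
√(f(j(-11, x)) + W) = √(2*√(-7 + 2) - 12123) = √(2*√(-5) - 12123) = √(2*(I*√5) - 12123) = √(2*I*√5 - 12123) = √(-12123 + 2*I*√5)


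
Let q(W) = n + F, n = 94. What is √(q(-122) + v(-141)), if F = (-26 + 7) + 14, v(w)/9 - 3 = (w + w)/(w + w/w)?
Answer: √657230/70 ≈ 11.581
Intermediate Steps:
v(w) = 27 + 18*w/(1 + w) (v(w) = 27 + 9*((w + w)/(w + w/w)) = 27 + 9*((2*w)/(w + 1)) = 27 + 9*((2*w)/(1 + w)) = 27 + 9*(2*w/(1 + w)) = 27 + 18*w/(1 + w))
F = -5 (F = -19 + 14 = -5)
q(W) = 89 (q(W) = 94 - 5 = 89)
√(q(-122) + v(-141)) = √(89 + 9*(3 + 5*(-141))/(1 - 141)) = √(89 + 9*(3 - 705)/(-140)) = √(89 + 9*(-1/140)*(-702)) = √(89 + 3159/70) = √(9389/70) = √657230/70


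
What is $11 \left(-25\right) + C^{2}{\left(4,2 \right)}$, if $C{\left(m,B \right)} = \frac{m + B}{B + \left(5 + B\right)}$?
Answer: $- \frac{2471}{9} \approx -274.56$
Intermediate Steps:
$C{\left(m,B \right)} = \frac{B + m}{5 + 2 B}$
$11 \left(-25\right) + C^{2}{\left(4,2 \right)} = 11 \left(-25\right) + \left(\frac{2 + 4}{5 + 2 \cdot 2}\right)^{2} = -275 + \left(\frac{1}{5 + 4} \cdot 6\right)^{2} = -275 + \left(\frac{1}{9} \cdot 6\right)^{2} = -275 + \left(\frac{2}{3}\right)^{2} = -275 + \frac{4}{9} = - \frac{2471}{9}$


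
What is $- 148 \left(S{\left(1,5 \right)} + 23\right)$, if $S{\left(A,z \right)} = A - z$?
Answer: $-2812$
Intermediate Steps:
$- 148 \left(S{\left(1,5 \right)} + 23\right) = - 148 \left(\left(1 - 5\right) + 23\right) = - 148 \left(-4 + 23\right) = \left(-148\right) 19 = -2812$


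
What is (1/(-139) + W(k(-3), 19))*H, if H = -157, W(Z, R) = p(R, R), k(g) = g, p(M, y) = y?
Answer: -414480/139 ≈ -2981.9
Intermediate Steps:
W(Z, R) = R
(1/(-139) + W(k(-3), 19))*H = (1/(-139) + 19)*(-157) = (-1/139 + 19)*(-157) = (2640/139)*(-157) = -414480/139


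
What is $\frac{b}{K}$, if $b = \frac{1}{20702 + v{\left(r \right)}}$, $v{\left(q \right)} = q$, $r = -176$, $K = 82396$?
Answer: $\frac{1}{1691260296} \approx 5.9127 \cdot 10^{-10}$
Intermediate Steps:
$b = \frac{1}{20526}$ ($b = \frac{1}{20702 - 176} = \frac{1}{20526} \approx 4.8719 \cdot 10^{-5}$)
$\frac{b}{K} = \frac{1}{20526 \cdot 82396} = \frac{1}{20526} \cdot \frac{1}{82396} = \frac{1}{1691260296}$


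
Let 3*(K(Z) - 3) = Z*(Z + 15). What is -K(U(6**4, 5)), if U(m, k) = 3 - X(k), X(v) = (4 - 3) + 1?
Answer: -25/3 ≈ -8.3333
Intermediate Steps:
X(v) = 2 (X(v) = 1 + 1 = 2)
U(m, k) = 1 (U(m, k) = 3 - 1*2 = 3 - 2 = 1)
K(Z) = 3 + Z*(15 + Z)/3 (K(Z) = 3 + (Z*(Z + 15))/3 = 3 + (Z*(15 + Z))/3 = 3 + Z*(15 + Z)/3)
-K(U(6**4, 5)) = -(3 + 5*1 + (1/3)*1**2) = -(3 + 5 + (1/3)*1) = -(3 + 5 + 1/3) = -1*25/3 = -25/3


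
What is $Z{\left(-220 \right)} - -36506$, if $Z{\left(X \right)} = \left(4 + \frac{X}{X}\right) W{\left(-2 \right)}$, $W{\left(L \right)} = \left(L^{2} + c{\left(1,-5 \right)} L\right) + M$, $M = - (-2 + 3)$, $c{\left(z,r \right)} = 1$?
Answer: $36511$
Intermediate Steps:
$M = -1$ ($M = \left(-1\right) 1 = -1$)
$W{\left(L \right)} = -1 + L + L^{2}$ ($W{\left(L \right)} = \left(L^{2} + 1 L\right) - 1 = \left(L^{2} + L\right) - 1 = \left(L + L^{2}\right) - 1 = -1 + L + L^{2}$)
$Z{\left(X \right)} = 5$ ($Z{\left(X \right)} = \left(4 + \frac{X}{X}\right) \left(-1 - 2 + \left(-2\right)^{2}\right) = \left(4 + 1\right) \left(-1 - 2 + 4\right) = 5 \cdot 1 = 5$)
$Z{\left(-220 \right)} - -36506 = 5 - -36506 = 5 + 36506 = 36511$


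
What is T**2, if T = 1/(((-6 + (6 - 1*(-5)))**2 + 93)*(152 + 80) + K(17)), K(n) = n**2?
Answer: 1/765352225 ≈ 1.3066e-9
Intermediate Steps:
T = 1/27665 (T = 1/(((-6 + (6 - 1*(-5)))**2 + 93)*(152 + 80) + 17**2) = 1/(((-6 + (6 + 5))**2 + 93)*232 + 289) = 1/(((-6 + 11)**2 + 93)*232 + 289) = 1/((5**2 + 93)*232 + 289) = 1/((25 + 93)*232 + 289) = 1/(118*232 + 289) = 1/(27376 + 289) = 1/27665 ≈ 3.6147e-5)
T**2 = (1/27665)**2 = 1/765352225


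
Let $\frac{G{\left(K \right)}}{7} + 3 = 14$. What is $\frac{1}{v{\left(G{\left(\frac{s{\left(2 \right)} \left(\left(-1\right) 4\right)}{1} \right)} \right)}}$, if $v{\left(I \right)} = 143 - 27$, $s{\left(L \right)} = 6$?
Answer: $\frac{1}{116} \approx 0.0086207$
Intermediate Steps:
$G{\left(K \right)} = 77$ ($G{\left(K \right)} = -21 + 7 \cdot 14 = -21 + 98 = 77$)
$v{\left(I \right)} = 116$ ($v{\left(I \right)} = 143 - 27 = 116$)
$\frac{1}{v{\left(G{\left(\frac{s{\left(2 \right)} \left(\left(-1\right) 4\right)}{1} \right)} \right)}} = \frac{1}{116}$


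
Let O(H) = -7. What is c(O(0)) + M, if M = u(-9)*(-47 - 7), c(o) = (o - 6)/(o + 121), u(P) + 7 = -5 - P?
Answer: 18455/114 ≈ 161.89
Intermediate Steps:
u(P) = -12 - P (u(P) = -7 + (-5 - P) = -12 - P)
c(o) = (-6 + o)/(121 + o)
M = 162 (M = (-12 - 1*(-9))*(-47 - 7) = (-12 + 9)*(-54) = -3*(-54) = 162)
c(O(0)) + M = (-6 - 7)/(121 - 7) + 162 = -13/114 + 162 = 18455/114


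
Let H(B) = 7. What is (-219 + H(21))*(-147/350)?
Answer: 2226/25 ≈ 89.040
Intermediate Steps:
(-219 + H(21))*(-147/350) = (-219 + 7)*(-147/350) = -(-31164)/350 = -212*(-21/50) = 2226/25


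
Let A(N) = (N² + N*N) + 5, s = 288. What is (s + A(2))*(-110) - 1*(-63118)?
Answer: 30008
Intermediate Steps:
A(N) = 5 + 2*N² (A(N) = (N² + N²) + 5 = 2*N² + 5 = 5 + 2*N²)
(s + A(2))*(-110) - 1*(-63118) = (288 + (5 + 2*2²))*(-110) - 1*(-63118) = (288 + (5 + 2*4))*(-110) + 63118 = (288 + (5 + 8))*(-110) + 63118 = (288 + 13)*(-110) + 63118 = 301*(-110) + 63118 = -33110 + 63118 = 30008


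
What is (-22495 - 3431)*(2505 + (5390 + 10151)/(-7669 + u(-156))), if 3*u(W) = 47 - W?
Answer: -739894297311/11402 ≈ -6.4892e+7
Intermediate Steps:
u(W) = 47/3 - W/3 (u(W) = (47 - W)/3 = 47/3 - W/3)
(-22495 - 3431)*(2505 + (5390 + 10151)/(-7669 + u(-156))) = (-22495 - 3431)*(2505 + (5390 + 10151)/(-7669 + (47/3 - ⅓*(-156)))) = -25926*(2505 + 15541/(-7669 + (47/3 + 52))) = -25926*(2505 + 15541/(-7669 + 203/3)) = -25926*(2505 + 15541/(-22804/3)) = -25926*(2505 + 15541*(-3/22804)) = -25926*(2505 - 46623/22804) = -25926*57077397/22804 = -739894297311/11402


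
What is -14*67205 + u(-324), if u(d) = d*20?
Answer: -947350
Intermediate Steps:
u(d) = 20*d
-14*67205 + u(-324) = -14*67205 + 20*(-324) = -940870 - 6480 = -947350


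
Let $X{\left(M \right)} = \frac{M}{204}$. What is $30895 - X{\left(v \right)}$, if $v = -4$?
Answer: $\frac{1575646}{51} \approx 30895.0$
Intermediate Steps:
$X{\left(M \right)} = \frac{M}{204}$ ($X{\left(M \right)} = M \frac{1}{204} = \frac{M}{204}$)
$30895 - X{\left(v \right)} = 30895 - \frac{1}{204} \left(-4\right) = 30895 - - \frac{1}{51} = 30895 + \frac{1}{51} = \frac{1575646}{51}$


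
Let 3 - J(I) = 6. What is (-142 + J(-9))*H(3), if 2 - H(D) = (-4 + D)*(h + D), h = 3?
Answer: -1160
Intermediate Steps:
J(I) = -3 (J(I) = 3 - 1*6 = 3 - 6 = -3)
H(D) = 2 - (-4 + D)*(3 + D)
(-142 + J(-9))*H(3) = (-142 - 3)*(14 + 3 - 1*3²) = -145*(14 + 3 - 1*9) = -145*(14 + 3 - 9) = -145*8 = -1160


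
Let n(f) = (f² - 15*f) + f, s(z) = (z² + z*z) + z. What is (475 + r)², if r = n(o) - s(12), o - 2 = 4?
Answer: 16129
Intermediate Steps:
o = 6 (o = 2 + 4 = 6)
s(z) = z + 2*z² (s(z) = (z² + z²) + z = 2*z² + z = z + 2*z²)
n(f) = f² - 14*f
r = -348 (r = 6*(-14 + 6) - 12*(1 + 2*12) = 6*(-8) - 12*(1 + 24) = -48 - 12*25 = -48 - 1*300 = -48 - 300 = -348)
(475 + r)² = (475 - 348)² = 127² = 16129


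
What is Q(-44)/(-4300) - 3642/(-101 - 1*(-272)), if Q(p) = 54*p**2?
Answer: -2794802/61275 ≈ -45.611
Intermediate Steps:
Q(-44)/(-4300) - 3642/(-101 - 1*(-272)) = (54*(-44)**2)/(-4300) - 3642/(-101 - 1*(-272)) = (54*1936)*(-1/4300) - 3642/(-101 + 272) = 104544*(-1/4300) - 3642/171 = -26136/1075 - 3642*1/171 = -26136/1075 - 1214/57 = -2794802/61275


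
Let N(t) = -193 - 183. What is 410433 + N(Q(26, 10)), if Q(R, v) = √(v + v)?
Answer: 410057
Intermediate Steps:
Q(R, v) = √2*√v (Q(R, v) = √(2*v) = √2*√v)
N(t) = -376
410433 + N(Q(26, 10)) = 410433 - 376 = 410057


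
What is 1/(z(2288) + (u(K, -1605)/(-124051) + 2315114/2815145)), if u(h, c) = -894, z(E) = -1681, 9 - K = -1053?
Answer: -349221552395/586751720629551 ≈ -0.00059518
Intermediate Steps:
K = 1062 (K = 9 - 1*(-1053) = 9 + 1053 = 1062)
1/(z(2288) + (u(K, -1605)/(-124051) + 2315114/2815145)) = 1/(-1681 + (-894/(-124051) + 2315114/2815145)) = 1/(-1681 + (-894*(-1/124051) + 2315114*(1/2815145))) = 1/(-1681 + (894/124051 + 2315114/2815145)) = 1/(-1681 + 289708946444/349221552395) = 1/(-586751720629551/349221552395) = -349221552395/586751720629551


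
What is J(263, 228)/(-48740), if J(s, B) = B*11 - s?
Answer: -449/9748 ≈ -0.046061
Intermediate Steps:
J(s, B) = -s + 11*B (J(s, B) = 11*B - s = -s + 11*B)
J(263, 228)/(-48740) = (-1*263 + 11*228)/(-48740) = (-263 + 2508)*(-1/48740) = 2245*(-1/48740) = -449/9748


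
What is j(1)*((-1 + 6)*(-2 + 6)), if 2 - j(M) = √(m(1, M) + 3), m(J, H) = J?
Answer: 0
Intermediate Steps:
j(M) = 0 (j(M) = 2 - √(1 + 3) = 2 - √4 = 2 - 1*2 = 2 - 2 = 0)
j(1)*((-1 + 6)*(-2 + 6)) = 0*((-1 + 6)*(-2 + 6)) = 0*(5*4) = 0*20 = 0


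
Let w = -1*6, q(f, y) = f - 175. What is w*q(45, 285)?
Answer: 780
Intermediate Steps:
q(f, y) = -175 + f
w = -6
w*q(45, 285) = -6*(-175 + 45) = -6*(-130) = 780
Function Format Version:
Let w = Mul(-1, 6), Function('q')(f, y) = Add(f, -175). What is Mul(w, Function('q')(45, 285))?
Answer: 780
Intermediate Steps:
Function('q')(f, y) = Add(-175, f)
w = -6
Mul(w, Function('q')(45, 285)) = Mul(-6, Add(-175, 45)) = Mul(-6, -130) = 780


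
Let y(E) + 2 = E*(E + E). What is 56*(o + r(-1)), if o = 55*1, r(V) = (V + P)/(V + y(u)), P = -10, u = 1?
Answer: 3696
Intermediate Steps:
y(E) = -2 + 2*E² (y(E) = -2 + E*(E + E) = -2 + E*(2*E) = -2 + 2*E²)
r(V) = (-10 + V)/V (r(V) = (V - 10)/(V + (-2 + 2*1²)) = (-10 + V)/(V + (-2 + 2*1)) = (-10 + V)/(V + (-2 + 2)) = (-10 + V)/(V + 0) = (-10 + V)/V)
o = 55
56*(o + r(-1)) = 56*(55 + (-10 - 1)/(-1)) = 56*(55 - 1*(-11)) = 56*(55 + 11) = 56*66 = 3696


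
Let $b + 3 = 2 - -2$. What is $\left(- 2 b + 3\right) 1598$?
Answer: $1598$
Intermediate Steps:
$b = 1$ ($b = -3 + \left(2 - -2\right) = -3 + \left(2 + 2\right) = -3 + 4 = 1$)
$\left(- 2 b + 3\right) 1598 = \left(\left(-2\right) 1 + 3\right) 1598 = \left(-2 + 3\right) 1598 = 1 \cdot 1598 = 1598$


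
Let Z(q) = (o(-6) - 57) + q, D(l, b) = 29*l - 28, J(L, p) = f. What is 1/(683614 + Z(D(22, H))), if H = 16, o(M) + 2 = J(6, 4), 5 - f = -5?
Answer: 1/684175 ≈ 1.4616e-6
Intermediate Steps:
f = 10 (f = 5 - 1*(-5) = 5 + 5 = 10)
J(L, p) = 10
o(M) = 8 (o(M) = -2 + 10 = 8)
D(l, b) = -28 + 29*l
Z(q) = -49 + q (Z(q) = (8 - 57) + q = -49 + q)
1/(683614 + Z(D(22, H))) = 1/(683614 + (-49 + (-28 + 29*22))) = 1/(683614 + (-49 + (-28 + 638))) = 1/(683614 + (-49 + 610)) = 1/(683614 + 561) = 1/684175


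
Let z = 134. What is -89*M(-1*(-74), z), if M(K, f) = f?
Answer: -11926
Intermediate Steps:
-89*M(-1*(-74), z) = -89*134 = -11926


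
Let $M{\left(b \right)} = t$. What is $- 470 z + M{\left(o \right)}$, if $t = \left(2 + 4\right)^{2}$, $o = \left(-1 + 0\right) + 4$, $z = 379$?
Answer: $-178094$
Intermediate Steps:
$o = 3$ ($o = -1 + 4 = 3$)
$t = 36$ ($t = 6^{2} = 36$)
$M{\left(b \right)} = 36$
$- 470 z + M{\left(o \right)} = \left(-470\right) 379 + 36 = -178130 + 36 = -178094$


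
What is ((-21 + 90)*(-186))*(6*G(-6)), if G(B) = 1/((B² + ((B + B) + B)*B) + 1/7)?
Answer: -539028/1009 ≈ -534.22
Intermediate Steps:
G(B) = 1/(⅐ + 4*B²) (G(B) = 1/((B² + (2*B + B)*B) + ⅐) = 1/((B² + (3*B)*B) + ⅐) = 1/((B² + 3*B²) + ⅐) = 1/(4*B² + ⅐) = 1/(⅐ + 4*B²))
((-21 + 90)*(-186))*(6*G(-6)) = ((-21 + 90)*(-186))*(6*(7/(1 + 28*(-6)²))) = (69*(-186))*(6*(7/(1 + 28*36))) = -77004*7/(1 + 1008) = -77004*7/1009 = -12834*42/1009 = -539028/1009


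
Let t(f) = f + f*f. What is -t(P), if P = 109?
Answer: -11990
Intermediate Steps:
t(f) = f + f²
-t(P) = -109*(1 + 109) = -109*110 = -1*11990 = -11990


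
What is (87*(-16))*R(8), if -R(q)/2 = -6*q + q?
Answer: -111360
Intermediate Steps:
R(q) = 10*q (R(q) = -2*(-6*q + q) = -(-10)*q = 10*q)
(87*(-16))*R(8) = (87*(-16))*(10*8) = -1392*80 = -111360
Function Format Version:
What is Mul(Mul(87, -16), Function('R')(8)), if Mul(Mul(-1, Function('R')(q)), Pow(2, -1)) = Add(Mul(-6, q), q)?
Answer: -111360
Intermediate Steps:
Function('R')(q) = Mul(10, q) (Function('R')(q) = Mul(-2, Add(Mul(-6, q), q)) = Mul(-2, Mul(-5, q)) = Mul(10, q))
Mul(Mul(87, -16), Function('R')(8)) = Mul(Mul(87, -16), Mul(10, 8)) = Mul(-1392, 80) = -111360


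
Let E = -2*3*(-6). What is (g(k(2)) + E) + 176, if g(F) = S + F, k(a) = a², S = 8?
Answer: 224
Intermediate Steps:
E = 36 (E = -6*(-6) = 36)
g(F) = 8 + F
(g(k(2)) + E) + 176 = ((8 + 2²) + 36) + 176 = ((8 + 4) + 36) + 176 = (12 + 36) + 176 = 48 + 176 = 224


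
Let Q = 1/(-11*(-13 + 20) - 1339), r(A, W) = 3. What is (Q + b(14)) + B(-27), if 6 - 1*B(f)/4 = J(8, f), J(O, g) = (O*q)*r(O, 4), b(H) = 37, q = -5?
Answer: 766055/1416 ≈ 541.00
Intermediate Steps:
J(O, g) = -15*O (J(O, g) = (O*(-5))*3 = -5*O*3 = -15*O)
B(f) = 504 (B(f) = 24 - (-60)*8 = 24 - 4*(-120) = 24 + 480 = 504)
Q = -1/1416 (Q = 1/(-11*7 - 1339) = 1/(-77 - 1339) = 1/(-1416) = -1/1416 ≈ -0.00070621)
(Q + b(14)) + B(-27) = (-1/1416 + 37) + 504 = 52391/1416 + 504 = 766055/1416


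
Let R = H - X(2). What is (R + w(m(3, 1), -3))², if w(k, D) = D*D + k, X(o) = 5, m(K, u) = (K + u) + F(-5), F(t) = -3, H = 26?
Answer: 961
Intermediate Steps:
m(K, u) = -3 + K + u (m(K, u) = (K + u) - 3 = -3 + K + u)
w(k, D) = k + D² (w(k, D) = D² + k = k + D²)
R = 21 (R = 26 - 1*5 = 26 - 5 = 21)
(R + w(m(3, 1), -3))² = (21 + ((-3 + 3 + 1) + (-3)²))² = (21 + (1 + 9))² = (21 + 10)² = 31² = 961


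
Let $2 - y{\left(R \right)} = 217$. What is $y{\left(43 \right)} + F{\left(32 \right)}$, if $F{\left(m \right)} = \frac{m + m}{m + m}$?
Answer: $-214$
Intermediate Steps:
$y{\left(R \right)} = -215$ ($y{\left(R \right)} = 2 - 217 = -215$)
$F{\left(m \right)} = 1$ ($F{\left(m \right)} = \frac{2 m}{2 m} = 2 m \frac{1}{2 m} = 1$)
$y{\left(43 \right)} + F{\left(32 \right)} = -215 + 1 = -214$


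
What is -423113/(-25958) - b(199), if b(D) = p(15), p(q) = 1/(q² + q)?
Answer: 50760581/3114960 ≈ 16.296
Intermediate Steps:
p(q) = 1/(q + q²)
b(D) = 1/240 (b(D) = 1/(15*(1 + 15)) = (1/15)/16 = (1/15)*(1/16) = 1/240)
-423113/(-25958) - b(199) = -423113/(-25958) - 1*1/240 = -423113*(-1/25958) - 1/240 = 423113/25958 - 1/240 = 50760581/3114960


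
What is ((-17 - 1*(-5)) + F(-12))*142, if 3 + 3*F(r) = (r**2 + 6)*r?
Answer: -87046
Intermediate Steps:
F(r) = -1 + r*(6 + r**2)/3 (F(r) = -1 + ((r**2 + 6)*r)/3 = -1 + ((6 + r**2)*r)/3 = -1 + (r*(6 + r**2))/3 = -1 + r*(6 + r**2)/3)
((-17 - 1*(-5)) + F(-12))*142 = ((-17 - 1*(-5)) + (-1 + 2*(-12) + (1/3)*(-12)**3))*142 = ((-17 + 5) + (-1 - 24 + (1/3)*(-1728)))*142 = (-12 + (-1 - 24 - 576))*142 = (-12 - 601)*142 = -613*142 = -87046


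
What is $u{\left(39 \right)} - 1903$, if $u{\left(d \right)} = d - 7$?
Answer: $-1871$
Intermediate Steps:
$u{\left(d \right)} = -7 + d$
$u{\left(39 \right)} - 1903 = \left(-7 + 39\right) - 1903 = 32 - 1903 = -1871$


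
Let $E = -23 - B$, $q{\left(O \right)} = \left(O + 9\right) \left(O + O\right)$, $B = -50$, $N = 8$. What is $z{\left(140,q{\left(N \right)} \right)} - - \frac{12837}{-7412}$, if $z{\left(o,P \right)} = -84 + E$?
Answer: $- \frac{435321}{7412} \approx -58.732$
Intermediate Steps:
$q{\left(O \right)} = 2 O \left(9 + O\right)$ ($q{\left(O \right)} = \left(9 + O\right) 2 O = 2 O \left(9 + O\right)$)
$E = 27$ ($E = -23 - -50 = -23 + 50 = 27$)
$z{\left(o,P \right)} = -57$ ($z{\left(o,P \right)} = -84 + 27 = -57$)
$z{\left(140,q{\left(N \right)} \right)} - - \frac{12837}{-7412} = -57 - - \frac{12837}{-7412} = -57 - \left(-12837\right) \left(- \frac{1}{7412}\right) = -57 - \frac{12837}{7412} = - \frac{435321}{7412}$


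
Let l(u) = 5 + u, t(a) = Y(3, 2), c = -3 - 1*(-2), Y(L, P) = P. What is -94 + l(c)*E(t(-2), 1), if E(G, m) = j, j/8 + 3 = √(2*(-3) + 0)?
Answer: -190 + 32*I*√6 ≈ -190.0 + 78.384*I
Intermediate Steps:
c = -1 (c = -3 + 2 = -1)
j = -24 + 8*I*√6 (j = -24 + 8*√(2*(-3) + 0) = -24 + 8*√(-6 + 0) = -24 + 8*√(-6) = -24 + 8*(I*√6) = -24 + 8*I*√6 ≈ -24.0 + 19.596*I)
t(a) = 2
E(G, m) = -24 + 8*I*√6
-94 + l(c)*E(t(-2), 1) = -94 + (5 - 1)*(-24 + 8*I*√6) = -94 + 4*(-24 + 8*I*√6) = -94 + (-96 + 32*I*√6) = -190 + 32*I*√6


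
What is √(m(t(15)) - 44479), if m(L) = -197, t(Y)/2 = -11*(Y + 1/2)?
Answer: 6*I*√1241 ≈ 211.37*I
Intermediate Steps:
t(Y) = -11 - 22*Y (t(Y) = 2*(-11*(Y + 1/2)) = 2*(-11*(Y + ½)) = 2*(-11*(½ + Y)) = 2*(-11/2 - 11*Y) = -11 - 22*Y)
√(m(t(15)) - 44479) = √(-197 - 44479) = √(-44676) = 6*I*√1241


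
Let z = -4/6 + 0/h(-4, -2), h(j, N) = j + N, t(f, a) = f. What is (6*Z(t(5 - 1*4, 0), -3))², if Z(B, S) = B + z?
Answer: 4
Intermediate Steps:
h(j, N) = N + j
z = -⅔ (z = -4/6 + 0/(-2 - 4) = -4*⅙ + 0/(-6) = -⅔ + 0*(-⅙) = -⅔ + 0 = -⅔ ≈ -0.66667)
Z(B, S) = -⅔ + B (Z(B, S) = B - ⅔ = -⅔ + B)
(6*Z(t(5 - 1*4, 0), -3))² = (6*(-⅔ + (5 - 1*4)))² = (6*(-⅔ + (5 - 4)))² = (6*(-⅔ + 1))² = (6*(⅓))² = 2² = 4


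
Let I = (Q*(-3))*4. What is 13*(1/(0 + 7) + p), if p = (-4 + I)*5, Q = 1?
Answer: -7267/7 ≈ -1038.1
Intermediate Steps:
I = -12 (I = (1*(-3))*4 = -3*4 = -12)
p = -80 (p = (-4 - 12)*5 = -16*5 = -80)
13*(1/(0 + 7) + p) = 13*(1/(0 + 7) - 80) = 13*(1/7 - 80) = 13*(⅐ - 80) = 13*(-559/7) = -7267/7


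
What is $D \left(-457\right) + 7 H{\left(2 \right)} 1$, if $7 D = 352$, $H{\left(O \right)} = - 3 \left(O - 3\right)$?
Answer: $- \frac{160717}{7} \approx -22960.0$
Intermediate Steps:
$H{\left(O \right)} = 9 - 3 O$ ($H{\left(O \right)} = - 3 \left(-3 + O\right) = 9 - 3 O$)
$D = \frac{352}{7}$ ($D = \frac{1}{7} \cdot 352 = \frac{352}{7} \approx 50.286$)
$D \left(-457\right) + 7 H{\left(2 \right)} 1 = \frac{352}{7} \left(-457\right) + 7 \left(9 - 6\right) 1 = - \frac{160864}{7} + 7 \left(9 - 6\right) 1 = - \frac{160864}{7} + 7 \cdot 3 \cdot 1 = - \frac{160864}{7} + 21 \cdot 1 = - \frac{160864}{7} + 21 = - \frac{160717}{7}$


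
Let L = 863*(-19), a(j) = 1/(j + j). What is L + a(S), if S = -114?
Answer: -3738517/228 ≈ -16397.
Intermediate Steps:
a(j) = 1/(2*j)
L = -16397
L + a(S) = -16397 + (½)/(-114) = -16397 + (½)*(-1/114) = -16397 - 1/228 = -3738517/228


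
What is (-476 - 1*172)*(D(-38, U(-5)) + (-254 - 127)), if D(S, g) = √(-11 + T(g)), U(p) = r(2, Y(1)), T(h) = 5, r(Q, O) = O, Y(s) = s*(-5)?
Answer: 246888 - 648*I*√6 ≈ 2.4689e+5 - 1587.3*I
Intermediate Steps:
Y(s) = -5*s
U(p) = -5 (U(p) = -5*1 = -5)
D(S, g) = I*√6 (D(S, g) = √(-11 + 5) = √(-6) = I*√6)
(-476 - 1*172)*(D(-38, U(-5)) + (-254 - 127)) = (-476 - 1*172)*(I*√6 + (-254 - 127)) = (-476 - 172)*(I*√6 - 381) = -648*(-381 + I*√6) = 246888 - 648*I*√6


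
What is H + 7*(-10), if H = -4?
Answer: -74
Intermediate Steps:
H + 7*(-10) = -4 + 7*(-10) = -4 - 70 = -74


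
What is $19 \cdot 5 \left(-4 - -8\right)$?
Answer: $380$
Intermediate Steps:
$19 \cdot 5 \left(-4 - -8\right) = 95 \left(-4 + 8\right) = 95 \cdot 4 = 380$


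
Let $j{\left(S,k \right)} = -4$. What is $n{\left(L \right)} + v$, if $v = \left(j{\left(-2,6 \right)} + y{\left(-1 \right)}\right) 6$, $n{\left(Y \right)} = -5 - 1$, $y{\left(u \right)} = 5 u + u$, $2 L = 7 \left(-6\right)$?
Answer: $-66$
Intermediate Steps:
$L = -21$ ($L = \frac{7 \left(-6\right)}{2} = \frac{1}{2} \left(-42\right) = -21$)
$y{\left(u \right)} = 6 u$
$n{\left(Y \right)} = -6$ ($n{\left(Y \right)} = -5 - 1 = -6$)
$v = -60$ ($v = \left(-4 + 6 \left(-1\right)\right) 6 = \left(-4 - 6\right) 6 = \left(-10\right) 6 = -60$)
$n{\left(L \right)} + v = -6 - 60 = -66$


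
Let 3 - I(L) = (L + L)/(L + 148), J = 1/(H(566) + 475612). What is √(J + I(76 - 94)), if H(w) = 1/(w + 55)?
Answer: √1207763913450737673030/19198078445 ≈ 1.8102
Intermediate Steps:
H(w) = 1/(55 + w)
J = 621/295355053 (J = 1/(1/(55 + 566) + 475612) = 1/(1/621 + 475612) = 1/(295355053/621) = 621/295355053 ≈ 2.1026e-6)
I(L) = 3 - 2*L/(148 + L) (I(L) = 3 - (L + L)/(L + 148) = 3 - 2*L/(148 + L))
√(J + I(76 - 94)) = √(621/295355053 + (444 + (76 - 94))/(148 + (76 - 94))) = √(621/295355053 + (444 - 18)/(148 - 18)) = √(621/295355053 + 426/130) = √(621/295355053 + (1/130)*426) = √(621/295355053 + 213/65) = √(62910666654/19198078445) = √1207763913450737673030/19198078445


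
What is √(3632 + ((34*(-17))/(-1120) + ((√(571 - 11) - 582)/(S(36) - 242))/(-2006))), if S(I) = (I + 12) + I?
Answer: √(447012270686399635 + 1553045200*√35)/11093180 ≈ 60.270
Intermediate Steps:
S(I) = 12 + 2*I (S(I) = (12 + I) + I = 12 + 2*I)
√(3632 + ((34*(-17))/(-1120) + ((√(571 - 11) - 582)/(S(36) - 242))/(-2006))) = √(3632 + ((34*(-17))/(-1120) + ((√(571 - 11) - 582)/((12 + 2*36) - 242))/(-2006))) = √(3632 + (-578*(-1/1120) + ((√560 - 582)/((12 + 72) - 242))*(-1/2006))) = √(3632 + (289/560 + ((4*√35 - 582)/(84 - 242))*(-1/2006))) = √(3632 + (289/560 + ((-582 + 4*√35)/(-158))*(-1/2006))) = √(3632 + (289/560 + ((-582 + 4*√35)*(-1/158))*(-1/2006))) = √(3632 + (289/560 + (291/79 - 2*√35/79)*(-1/2006))) = √(3632 + (289/560 + (-291/158474 + √35/79237))) = √(3632 + (22818013/44372720 + √35/79237)) = √(161184537053/44372720 + √35/79237)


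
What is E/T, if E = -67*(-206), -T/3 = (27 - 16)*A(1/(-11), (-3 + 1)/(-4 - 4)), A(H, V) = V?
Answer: -55208/33 ≈ -1673.0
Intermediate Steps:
T = -33/4 (T = -3*(27 - 16)*(-3 + 1)/(-4 - 4) = -33*(-2/(-8)) = -33*(-2*(-1/8)) = -33/4 ≈ -8.2500)
E = 13802
E/T = 13802/(-33/4) = 13802*(-4/33) = -55208/33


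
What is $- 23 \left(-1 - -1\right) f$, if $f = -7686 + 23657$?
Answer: $0$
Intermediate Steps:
$f = 15971$
$- 23 \left(-1 - -1\right) f = - 23 \left(-1 - -1\right) 15971 = - 23 \left(-1 + 1\right) 15971 = \left(-23\right) 0 \cdot 15971 = 0 \cdot 15971 = 0$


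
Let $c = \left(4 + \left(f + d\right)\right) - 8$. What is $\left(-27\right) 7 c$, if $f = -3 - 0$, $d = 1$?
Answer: $1134$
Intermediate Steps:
$f = -3$ ($f = -3 + 0 = -3$)
$c = -6$ ($c = \left(4 + \left(-3 + 1\right)\right) - 8 = \left(4 - 2\right) - 8 = 2 - 8 = -6$)
$\left(-27\right) 7 c = \left(-27\right) 7 \left(-6\right) = \left(-189\right) \left(-6\right) = 1134$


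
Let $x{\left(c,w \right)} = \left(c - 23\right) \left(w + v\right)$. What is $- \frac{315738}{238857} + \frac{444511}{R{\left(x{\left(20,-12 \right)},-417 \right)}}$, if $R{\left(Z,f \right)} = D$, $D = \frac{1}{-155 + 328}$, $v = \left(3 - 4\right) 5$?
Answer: $\frac{6122733081211}{79619} \approx 7.69 \cdot 10^{7}$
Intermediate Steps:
$v = -5$ ($v = \left(-1\right) 5 = -5$)
$x{\left(c,w \right)} = \left(-23 + c\right) \left(-5 + w\right)$ ($x{\left(c,w \right)} = \left(c - 23\right) \left(w - 5\right) = \left(-23 + c\right) \left(-5 + w\right)$)
$D = \frac{1}{173} \approx 0.0057803$
$R{\left(Z,f \right)} = \frac{1}{173}$
$- \frac{315738}{238857} + \frac{444511}{R{\left(x{\left(20,-12 \right)},-417 \right)}} = - \frac{315738}{238857} + 444511 \frac{1}{\frac{1}{173}} = \left(-315738\right) \frac{1}{238857} + 444511 \cdot 173 = - \frac{105246}{79619} + 76900403 = \frac{6122733081211}{79619}$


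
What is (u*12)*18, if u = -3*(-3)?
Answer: 1944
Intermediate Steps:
u = 9
(u*12)*18 = (9*12)*18 = 108*18 = 1944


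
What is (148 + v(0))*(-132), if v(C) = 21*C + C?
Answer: -19536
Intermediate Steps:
v(C) = 22*C
(148 + v(0))*(-132) = (148 + 22*0)*(-132) = (148 + 0)*(-132) = 148*(-132) = -19536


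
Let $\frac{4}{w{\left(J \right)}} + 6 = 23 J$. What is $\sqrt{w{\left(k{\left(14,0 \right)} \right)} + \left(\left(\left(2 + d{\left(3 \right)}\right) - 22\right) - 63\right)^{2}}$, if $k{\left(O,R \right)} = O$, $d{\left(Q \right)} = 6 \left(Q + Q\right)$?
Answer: $\frac{4 \sqrt{861653}}{79} \approx 47.0$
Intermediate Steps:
$d{\left(Q \right)} = 12 Q$ ($d{\left(Q \right)} = 6 \cdot 2 Q = 12 Q$)
$w{\left(J \right)} = \frac{4}{-6 + 23 J}$
$\sqrt{w{\left(k{\left(14,0 \right)} \right)} + \left(\left(\left(2 + d{\left(3 \right)}\right) - 22\right) - 63\right)^{2}} = \sqrt{\frac{4}{-6 + 23 \cdot 14} + \left(\left(\left(2 + 12 \cdot 3\right) - 22\right) - 63\right)^{2}} = \sqrt{\frac{4}{-6 + 322} + \left(\left(\left(2 + 36\right) - 22\right) - 63\right)^{2}} = \sqrt{\frac{4}{316} + \left(\left(38 - 22\right) - 63\right)^{2}} = \sqrt{4 \cdot \frac{1}{316} + \left(16 - 63\right)^{2}} = \sqrt{\frac{1}{79} + \left(-47\right)^{2}} = \sqrt{\frac{1}{79} + 2209} = \sqrt{\frac{174512}{79}} = \frac{4 \sqrt{861653}}{79}$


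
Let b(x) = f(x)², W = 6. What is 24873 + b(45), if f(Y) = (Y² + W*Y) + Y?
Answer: 5500473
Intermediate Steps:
f(Y) = Y² + 7*Y (f(Y) = (Y² + 6*Y) + Y = Y² + 7*Y)
b(x) = x²*(7 + x)² (b(x) = (x*(7 + x))² = x²*(7 + x)²)
24873 + b(45) = 24873 + 45²*(7 + 45)² = 24873 + 2025*52² = 24873 + 2025*2704 = 24873 + 5475600 = 5500473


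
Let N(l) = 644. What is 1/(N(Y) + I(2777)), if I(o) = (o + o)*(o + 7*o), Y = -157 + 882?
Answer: 1/123388308 ≈ 8.1045e-9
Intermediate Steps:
Y = 725
I(o) = 16*o² (I(o) = (2*o)*(8*o) = 16*o²)
1/(N(Y) + I(2777)) = 1/(644 + 16*2777²) = 1/(644 + 16*7711729) = 1/(644 + 123387664) = 1/123388308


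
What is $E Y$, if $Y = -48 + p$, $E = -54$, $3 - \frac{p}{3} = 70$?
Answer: $13446$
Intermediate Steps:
$p = -201$ ($p = 9 - 210 = -201$)
$Y = -249$ ($Y = -48 - 201 = -249$)
$E Y = \left(-54\right) \left(-249\right) = 13446$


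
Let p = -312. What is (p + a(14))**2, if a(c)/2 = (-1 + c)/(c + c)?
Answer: 18966025/196 ≈ 96765.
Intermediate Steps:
a(c) = (-1 + c)/c (a(c) = 2*((-1 + c)/(c + c)) = 2*((-1 + c)/((2*c))) = 2*((-1 + c)*(1/(2*c))) = 2*((-1 + c)/(2*c)) = (-1 + c)/c)
(p + a(14))**2 = (-312 + (-1 + 14)/14)**2 = (-312 + (1/14)*13)**2 = (-312 + 13/14)**2 = (-4355/14)**2 = 18966025/196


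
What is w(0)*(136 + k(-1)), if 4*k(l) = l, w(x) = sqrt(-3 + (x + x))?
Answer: 543*I*sqrt(3)/4 ≈ 235.13*I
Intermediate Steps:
w(x) = sqrt(-3 + 2*x)
k(l) = l/4
w(0)*(136 + k(-1)) = sqrt(-3 + 2*0)*(136 + (1/4)*(-1)) = sqrt(-3 + 0)*(136 - 1/4) = sqrt(-3)*(543/4) = (I*sqrt(3))*(543/4) = 543*I*sqrt(3)/4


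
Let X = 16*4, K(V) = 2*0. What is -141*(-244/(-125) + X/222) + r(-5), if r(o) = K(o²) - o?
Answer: -1437823/4625 ≈ -310.88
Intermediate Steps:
K(V) = 0
r(o) = -o (r(o) = 0 - o = -o)
X = 64
-141*(-244/(-125) + X/222) + r(-5) = -141*(-244/(-125) + 64/222) - 1*(-5) = -141*(-244*(-1/125) + 64*(1/222)) + 5 = -141*(244/125 + 32/111) + 5 = -141*31084/13875 + 5 = -1460948/4625 + 5 = -1437823/4625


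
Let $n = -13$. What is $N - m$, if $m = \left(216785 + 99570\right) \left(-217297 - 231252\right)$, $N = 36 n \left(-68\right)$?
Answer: $141900750719$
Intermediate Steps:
$N = 31824$ ($N = 36 \left(-13\right) \left(-68\right) = \left(-468\right) \left(-68\right) = 31824$)
$m = -141900718895$ ($m = 316355 \left(-448549\right) = -141900718895$)
$N - m = 31824 - -141900718895 = 31824 + 141900718895 = 141900750719$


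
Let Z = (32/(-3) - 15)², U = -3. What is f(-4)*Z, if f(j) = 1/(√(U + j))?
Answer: -847*I*√7/9 ≈ -248.99*I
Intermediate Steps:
f(j) = (-3 + j)^(-½) (f(j) = 1/(√(-3 + j)) = (-3 + j)^(-½))
Z = 5929/9 (Z = (32*(-⅓) - 15)² = (-32/3 - 15)² = (-77/3)² = 5929/9 ≈ 658.78)
f(-4)*Z = (5929/9)/√(-3 - 4) = (5929/9)/√(-7) = -I*√7/7*(5929/9) = -847*I*√7/9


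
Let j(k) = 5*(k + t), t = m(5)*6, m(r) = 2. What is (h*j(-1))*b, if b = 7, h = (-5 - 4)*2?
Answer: -6930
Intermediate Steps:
h = -18 (h = -9*2 = -18)
t = 12 (t = 2*6 = 12)
j(k) = 60 + 5*k (j(k) = 5*(k + 12) = 5*(12 + k) = 60 + 5*k)
(h*j(-1))*b = -18*(60 + 5*(-1))*7 = -18*(60 - 5)*7 = -18*55*7 = -990*7 = -6930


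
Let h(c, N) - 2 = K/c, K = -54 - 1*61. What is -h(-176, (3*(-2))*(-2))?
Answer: -467/176 ≈ -2.6534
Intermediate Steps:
K = -115 (K = -54 - 61 = -115)
h(c, N) = 2 - 115/c
-h(-176, (3*(-2))*(-2)) = -(2 - 115/(-176)) = -(2 - 115*(-1/176)) = -(2 + 115/176) = -1*467/176 = -467/176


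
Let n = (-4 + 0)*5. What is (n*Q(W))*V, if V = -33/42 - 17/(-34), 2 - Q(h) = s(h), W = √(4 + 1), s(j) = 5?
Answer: -120/7 ≈ -17.143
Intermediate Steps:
n = -20 (n = -4*5 = -20)
W = √5 ≈ 2.2361
Q(h) = -3 (Q(h) = 2 - 1*5 = 2 - 5 = -3)
V = -2/7 (V = -33*1/42 - 17*(-1/34) = -11/14 + ½ = -2/7 ≈ -0.28571)
(n*Q(W))*V = -20*(-3)*(-2/7) = 60*(-2/7) = -120/7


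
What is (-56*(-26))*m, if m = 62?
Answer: 90272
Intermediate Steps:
(-56*(-26))*m = -56*(-26)*62 = 1456*62 = 90272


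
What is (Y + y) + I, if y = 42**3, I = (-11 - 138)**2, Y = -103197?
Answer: -6908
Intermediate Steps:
I = 22201 (I = (-149)**2 = 22201)
y = 74088
(Y + y) + I = (-103197 + 74088) + 22201 = -29109 + 22201 = -6908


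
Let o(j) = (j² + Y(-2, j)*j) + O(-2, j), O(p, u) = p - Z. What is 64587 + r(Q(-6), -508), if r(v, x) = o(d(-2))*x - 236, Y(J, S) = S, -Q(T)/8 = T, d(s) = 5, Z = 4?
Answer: 41999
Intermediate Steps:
O(p, u) = -4 + p (O(p, u) = p - 1*4 = p - 4 = -4 + p)
Q(T) = -8*T
o(j) = -6 + 2*j² (o(j) = (j² + j*j) + (-4 - 2) = (j² + j²) - 6 = 2*j² - 6 = -6 + 2*j²)
r(v, x) = -236 + 44*x (r(v, x) = (-6 + 2*5²)*x - 236 = (-6 + 2*25)*x - 236 = (-6 + 50)*x - 236 = 44*x - 236 = -236 + 44*x)
64587 + r(Q(-6), -508) = 64587 + (-236 + 44*(-508)) = 64587 + (-236 - 22352) = 64587 - 22588 = 41999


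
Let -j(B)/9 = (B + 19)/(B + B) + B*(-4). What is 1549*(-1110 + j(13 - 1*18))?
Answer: -9893463/5 ≈ -1.9787e+6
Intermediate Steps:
j(B) = 36*B - 9*(19 + B)/(2*B) (j(B) = -9*((B + 19)/(B + B) + B*(-4)) = -9*((19 + B)/((2*B)) - 4*B) = -9*((19 + B)*(1/(2*B)) - 4*B) = -9*((19 + B)/(2*B) - 4*B) = -9*(-4*B + (19 + B)/(2*B)) = 36*B - 9*(19 + B)/(2*B))
1549*(-1110 + j(13 - 1*18)) = 1549*(-1110 + (-9/2 + 36*(13 - 1*18) - 171/(2*(13 - 1*18)))) = 1549*(-1110 + (-9/2 + 36*(13 - 18) - 171/(2*(13 - 18)))) = 1549*(-1110 + (-9/2 + 36*(-5) - 171/2/(-5))) = 1549*(-1110 + (-9/2 - 180 - 171/2*(-⅕))) = 1549*(-1110 + (-9/2 - 180 + 171/10)) = 1549*(-1110 - 837/5) = 1549*(-6387/5) = -9893463/5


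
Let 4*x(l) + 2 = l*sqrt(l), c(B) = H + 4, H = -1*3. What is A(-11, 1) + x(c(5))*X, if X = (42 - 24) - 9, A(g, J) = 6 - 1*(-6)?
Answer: 39/4 ≈ 9.7500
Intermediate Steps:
H = -3
A(g, J) = 12 (A(g, J) = 6 + 6 = 12)
c(B) = 1 (c(B) = -3 + 4 = 1)
x(l) = -1/2 + l**(3/2)/4 (x(l) = -1/2 + (l*sqrt(l))/4 = -1/2 + l**(3/2)/4)
X = 9 (X = 18 - 9 = 9)
A(-11, 1) + x(c(5))*X = 12 + (-1/2 + 1**(3/2)/4)*9 = 12 + (-1/2 + (1/4)*1)*9 = 12 + (-1/2 + 1/4)*9 = 12 - 1/4*9 = 12 - 9/4 = 39/4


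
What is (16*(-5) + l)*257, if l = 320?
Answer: 61680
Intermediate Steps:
(16*(-5) + l)*257 = (16*(-5) + 320)*257 = (-80 + 320)*257 = 240*257 = 61680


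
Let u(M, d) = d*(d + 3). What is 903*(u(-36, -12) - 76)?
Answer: 28896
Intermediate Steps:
u(M, d) = d*(3 + d)
903*(u(-36, -12) - 76) = 903*(-12*(3 - 12) - 76) = 903*(-12*(-9) - 76) = 903*(108 - 76) = 903*32 = 28896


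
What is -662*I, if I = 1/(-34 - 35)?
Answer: 662/69 ≈ 9.5942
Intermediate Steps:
I = -1/69 (I = 1/(-69) = -1/69 ≈ -0.014493)
-662*I = -662*(-1/69) = 662/69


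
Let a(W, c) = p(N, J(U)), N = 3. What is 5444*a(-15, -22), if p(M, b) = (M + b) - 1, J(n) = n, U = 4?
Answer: 32664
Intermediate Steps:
p(M, b) = -1 + M + b
a(W, c) = 6 (a(W, c) = -1 + 3 + 4 = 6)
5444*a(-15, -22) = 5444*6 = 32664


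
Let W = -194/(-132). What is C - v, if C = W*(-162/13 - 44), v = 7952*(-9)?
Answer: 30667073/429 ≈ 71485.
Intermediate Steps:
W = 97/66 (W = -194*(-1/132) = 97/66 ≈ 1.4697)
v = -71568
C = -35599/429 (C = 97*(-162/13 - 44)/66 = (97/66)*(-734/13) = -35599/429 ≈ -82.981)
C - v = -35599/429 - 1*(-71568) = -35599/429 + 71568 = 30667073/429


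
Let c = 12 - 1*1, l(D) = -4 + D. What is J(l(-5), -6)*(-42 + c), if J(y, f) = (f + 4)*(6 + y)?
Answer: -186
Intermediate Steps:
J(y, f) = (4 + f)*(6 + y)
c = 11 (c = 12 - 1 = 11)
J(l(-5), -6)*(-42 + c) = (24 + 4*(-4 - 5) + 6*(-6) - 6*(-4 - 5))*(-42 + 11) = (24 + 4*(-9) - 36 - 6*(-9))*(-31) = (24 - 36 - 36 + 54)*(-31) = 6*(-31) = -186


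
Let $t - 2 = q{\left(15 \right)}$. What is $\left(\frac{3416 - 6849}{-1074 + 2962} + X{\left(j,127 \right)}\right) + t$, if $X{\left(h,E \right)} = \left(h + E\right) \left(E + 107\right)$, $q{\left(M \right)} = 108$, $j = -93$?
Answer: $\frac{15225175}{1888} \approx 8064.2$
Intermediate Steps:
$X{\left(h,E \right)} = \left(107 + E\right) \left(E + h\right)$ ($X{\left(h,E \right)} = \left(E + h\right) \left(107 + E\right) = \left(107 + E\right) \left(E + h\right)$)
$t = 110$ ($t = 2 + 108 = 110$)
$\left(\frac{3416 - 6849}{-1074 + 2962} + X{\left(j,127 \right)}\right) + t = \left(\frac{3416 - 6849}{-1074 + 2962} + \left(127^{2} + 107 \cdot 127 + 107 \left(-93\right) + 127 \left(-93\right)\right)\right) + 110 = \left(- \frac{3433}{1888} + \left(16129 + 13589 - 9951 - 11811\right)\right) + 110 = \left(\left(-3433\right) \frac{1}{1888} + 7956\right) + 110 = \left(- \frac{3433}{1888} + 7956\right) + 110 = \frac{15017495}{1888} + 110 = \frac{15225175}{1888}$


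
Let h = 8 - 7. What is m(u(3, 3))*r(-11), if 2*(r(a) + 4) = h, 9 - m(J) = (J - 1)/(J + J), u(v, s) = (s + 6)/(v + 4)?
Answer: -280/9 ≈ -31.111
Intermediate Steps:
u(v, s) = (6 + s)/(4 + v)
m(J) = 9 - (-1 + J)/(2*J) (m(J) = 9 - (J - 1)/(J + J) = 9 - (-1 + J)/(2*J))
h = 1
r(a) = -7/2 (r(a) = -4 + (½)*1 = -4 + ½ = -7/2)
m(u(3, 3))*r(-11) = ((1 + 17*((6 + 3)/(4 + 3)))/(2*(((6 + 3)/(4 + 3)))))*(-7/2) = ((1 + 17*(9/7))/(2*((9/7))))*(-7/2) = ((1 + 17*((⅐)*9))/(2*(((⅐)*9))))*(-7/2) = ((1 + 17*(9/7))/(2*(9/7)))*(-7/2) = ((½)*(7/9)*(1 + 153/7))*(-7/2) = ((½)*(7/9)*(160/7))*(-7/2) = (80/9)*(-7/2) = -280/9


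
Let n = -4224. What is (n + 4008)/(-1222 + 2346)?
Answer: -54/281 ≈ -0.19217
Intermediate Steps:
(n + 4008)/(-1222 + 2346) = (-4224 + 4008)/(-1222 + 2346) = -216/1124 = -216*1/1124 = -54/281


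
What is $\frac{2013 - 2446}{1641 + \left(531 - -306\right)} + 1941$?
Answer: $\frac{4809365}{2478} \approx 1940.8$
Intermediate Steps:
$\frac{2013 - 2446}{1641 + \left(531 - -306\right)} + 1941 = - \frac{433}{1641 + \left(531 + 306\right)} + 1941 = - \frac{433}{1641 + 837} + 1941 = - \frac{433}{2478} + 1941 = \frac{4809365}{2478}$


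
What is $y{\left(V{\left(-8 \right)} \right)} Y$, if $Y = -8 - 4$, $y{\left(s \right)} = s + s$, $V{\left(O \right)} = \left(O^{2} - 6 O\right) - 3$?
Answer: $-2616$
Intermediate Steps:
$V{\left(O \right)} = -3 + O^{2} - 6 O$
$y{\left(s \right)} = 2 s$
$Y = -12$ ($Y = -8 - 4 = -12$)
$y{\left(V{\left(-8 \right)} \right)} Y = 2 \left(-3 + \left(-8\right)^{2} - -48\right) \left(-12\right) = 2 \left(-3 + 64 + 48\right) \left(-12\right) = 2 \cdot 109 \left(-12\right) = 218 \left(-12\right) = -2616$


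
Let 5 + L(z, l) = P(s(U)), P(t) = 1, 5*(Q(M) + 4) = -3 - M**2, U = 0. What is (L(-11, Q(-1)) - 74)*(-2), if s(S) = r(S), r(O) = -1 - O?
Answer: 156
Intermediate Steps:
Q(M) = -23/5 - M**2/5 (Q(M) = -4 + (-3 - M**2)/5 = -4 + (-3/5 - M**2/5) = -23/5 - M**2/5)
s(S) = -1 - S
L(z, l) = -4 (L(z, l) = -5 + 1 = -4)
(L(-11, Q(-1)) - 74)*(-2) = (-4 - 74)*(-2) = -78*(-2) = 156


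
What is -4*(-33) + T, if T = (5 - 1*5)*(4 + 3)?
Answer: 132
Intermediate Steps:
T = 0 (T = (5 - 5)*7 = 0*7 = 0)
-4*(-33) + T = -4*(-33) + 0 = 132 + 0 = 132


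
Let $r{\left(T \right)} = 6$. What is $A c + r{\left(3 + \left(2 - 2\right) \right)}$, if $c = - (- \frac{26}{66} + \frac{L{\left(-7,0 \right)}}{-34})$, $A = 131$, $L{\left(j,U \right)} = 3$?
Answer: $\frac{77603}{1122} \approx 69.165$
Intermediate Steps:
$c = \frac{541}{1122}$ ($c = - (- \frac{26}{66} + \frac{3}{-34}) = - (\left(-26\right) \frac{1}{66} + 3 \left(- \frac{1}{34}\right)) = - (- \frac{13}{33} - \frac{3}{34}) = \left(-1\right) \left(- \frac{541}{1122}\right) = \frac{541}{1122} \approx 0.48217$)
$A c + r{\left(3 + \left(2 - 2\right) \right)} = 131 \cdot \frac{541}{1122} + 6 = \frac{70871}{1122} + 6 = \frac{77603}{1122}$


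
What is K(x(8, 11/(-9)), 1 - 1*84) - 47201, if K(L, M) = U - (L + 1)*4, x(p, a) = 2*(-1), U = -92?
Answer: -47289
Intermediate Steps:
x(p, a) = -2
K(L, M) = -96 - 4*L (K(L, M) = -92 - (L + 1)*4 = -92 - (1 + L)*4 = -92 - (4 + 4*L) = -92 + (-4 - 4*L) = -96 - 4*L)
K(x(8, 11/(-9)), 1 - 1*84) - 47201 = (-96 - 4*(-2)) - 47201 = (-96 + 8) - 47201 = -88 - 47201 = -47289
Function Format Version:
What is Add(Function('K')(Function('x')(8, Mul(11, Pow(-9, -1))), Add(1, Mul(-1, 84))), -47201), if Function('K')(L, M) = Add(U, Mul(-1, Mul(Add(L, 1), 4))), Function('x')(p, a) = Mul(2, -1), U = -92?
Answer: -47289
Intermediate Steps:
Function('x')(p, a) = -2
Function('K')(L, M) = Add(-96, Mul(-4, L)) (Function('K')(L, M) = Add(-92, Mul(-1, Mul(Add(L, 1), 4))) = Add(-92, Mul(-1, Mul(Add(1, L), 4))) = Add(-92, Mul(-1, Add(4, Mul(4, L)))) = Add(-92, Add(-4, Mul(-4, L))) = Add(-96, Mul(-4, L)))
Add(Function('K')(Function('x')(8, Mul(11, Pow(-9, -1))), Add(1, Mul(-1, 84))), -47201) = Add(Add(-96, Mul(-4, -2)), -47201) = Add(Add(-96, 8), -47201) = Add(-88, -47201) = -47289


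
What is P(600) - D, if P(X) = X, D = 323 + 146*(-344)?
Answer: 50501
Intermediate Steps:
D = -49901 (D = 323 - 50224 = -49901)
P(600) - D = 600 - 1*(-49901) = 600 + 49901 = 50501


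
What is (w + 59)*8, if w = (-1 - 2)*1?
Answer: 448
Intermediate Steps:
w = -3 (w = -3*1 = -3)
(w + 59)*8 = (-3 + 59)*8 = 56*8 = 448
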